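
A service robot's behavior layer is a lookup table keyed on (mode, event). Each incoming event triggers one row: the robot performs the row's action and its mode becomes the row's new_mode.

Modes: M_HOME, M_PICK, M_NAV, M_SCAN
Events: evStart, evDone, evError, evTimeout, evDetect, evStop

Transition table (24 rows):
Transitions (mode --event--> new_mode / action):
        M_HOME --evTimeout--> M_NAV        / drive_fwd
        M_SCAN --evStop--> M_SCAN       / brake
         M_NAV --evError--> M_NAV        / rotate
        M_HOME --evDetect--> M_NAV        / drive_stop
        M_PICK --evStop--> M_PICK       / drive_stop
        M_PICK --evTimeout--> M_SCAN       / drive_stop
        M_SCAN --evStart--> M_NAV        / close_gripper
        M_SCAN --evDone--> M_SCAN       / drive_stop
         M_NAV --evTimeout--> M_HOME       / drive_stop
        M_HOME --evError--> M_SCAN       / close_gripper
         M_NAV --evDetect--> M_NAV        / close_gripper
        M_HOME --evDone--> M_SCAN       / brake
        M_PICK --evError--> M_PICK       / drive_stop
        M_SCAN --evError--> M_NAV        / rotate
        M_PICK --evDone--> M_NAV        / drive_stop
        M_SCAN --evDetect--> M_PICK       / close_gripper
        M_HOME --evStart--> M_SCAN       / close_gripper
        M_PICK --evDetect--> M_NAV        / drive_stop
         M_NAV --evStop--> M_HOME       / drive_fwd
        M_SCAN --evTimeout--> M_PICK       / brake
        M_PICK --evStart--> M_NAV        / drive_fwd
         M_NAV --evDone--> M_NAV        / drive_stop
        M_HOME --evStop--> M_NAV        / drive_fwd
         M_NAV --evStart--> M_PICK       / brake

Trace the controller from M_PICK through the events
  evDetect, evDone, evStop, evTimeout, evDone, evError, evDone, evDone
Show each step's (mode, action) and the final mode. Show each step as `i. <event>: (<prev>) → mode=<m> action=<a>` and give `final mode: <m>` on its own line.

final mode: M_NAV

1. evDetect: (M_PICK) → mode=M_NAV action=drive_stop
2. evDone: (M_NAV) → mode=M_NAV action=drive_stop
3. evStop: (M_NAV) → mode=M_HOME action=drive_fwd
4. evTimeout: (M_HOME) → mode=M_NAV action=drive_fwd
5. evDone: (M_NAV) → mode=M_NAV action=drive_stop
6. evError: (M_NAV) → mode=M_NAV action=rotate
7. evDone: (M_NAV) → mode=M_NAV action=drive_stop
8. evDone: (M_NAV) → mode=M_NAV action=drive_stop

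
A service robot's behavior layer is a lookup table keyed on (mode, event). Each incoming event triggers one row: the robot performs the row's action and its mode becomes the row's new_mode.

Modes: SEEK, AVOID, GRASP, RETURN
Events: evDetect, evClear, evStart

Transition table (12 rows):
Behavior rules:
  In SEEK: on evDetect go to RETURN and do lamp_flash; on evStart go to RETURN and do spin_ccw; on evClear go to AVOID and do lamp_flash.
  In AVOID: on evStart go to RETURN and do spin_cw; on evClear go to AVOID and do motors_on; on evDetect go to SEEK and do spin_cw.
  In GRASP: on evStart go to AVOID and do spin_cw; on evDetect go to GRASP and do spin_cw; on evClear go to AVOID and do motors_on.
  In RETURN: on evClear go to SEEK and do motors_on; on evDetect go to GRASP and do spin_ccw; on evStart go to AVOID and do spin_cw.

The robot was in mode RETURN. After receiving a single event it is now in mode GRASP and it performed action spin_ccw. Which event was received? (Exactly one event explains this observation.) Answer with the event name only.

evDetect

try evDetect: (RETURN, evDetect) → (GRASP, spin_ccw)  ← matches
try evClear: (RETURN, evClear) → (SEEK, motors_on)
try evStart: (RETURN, evStart) → (AVOID, spin_cw)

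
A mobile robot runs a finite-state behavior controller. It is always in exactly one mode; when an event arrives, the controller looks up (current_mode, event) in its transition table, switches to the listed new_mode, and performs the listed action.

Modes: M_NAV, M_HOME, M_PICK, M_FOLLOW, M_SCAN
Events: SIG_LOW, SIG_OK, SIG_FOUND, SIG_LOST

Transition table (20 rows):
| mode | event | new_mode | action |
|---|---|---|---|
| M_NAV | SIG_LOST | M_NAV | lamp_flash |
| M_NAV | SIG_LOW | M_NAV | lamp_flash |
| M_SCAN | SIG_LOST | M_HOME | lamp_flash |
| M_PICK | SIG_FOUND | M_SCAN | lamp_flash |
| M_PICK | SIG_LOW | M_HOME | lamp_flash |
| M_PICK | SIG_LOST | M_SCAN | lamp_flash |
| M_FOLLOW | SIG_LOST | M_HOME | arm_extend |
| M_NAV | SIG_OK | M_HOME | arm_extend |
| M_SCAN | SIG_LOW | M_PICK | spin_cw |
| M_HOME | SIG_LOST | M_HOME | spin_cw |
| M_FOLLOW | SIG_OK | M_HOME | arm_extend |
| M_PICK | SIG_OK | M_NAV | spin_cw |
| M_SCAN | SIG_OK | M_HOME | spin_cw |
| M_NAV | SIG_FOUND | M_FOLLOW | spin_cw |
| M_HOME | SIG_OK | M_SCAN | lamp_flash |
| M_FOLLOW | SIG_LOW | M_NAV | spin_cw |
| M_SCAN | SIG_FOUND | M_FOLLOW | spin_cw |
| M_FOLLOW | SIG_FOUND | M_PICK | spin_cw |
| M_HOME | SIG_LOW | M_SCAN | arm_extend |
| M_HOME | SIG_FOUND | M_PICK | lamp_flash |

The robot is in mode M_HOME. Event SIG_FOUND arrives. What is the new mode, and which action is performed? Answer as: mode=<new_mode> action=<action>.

mode=M_PICK action=lamp_flash

current mode = M_HOME; filter table to that mode:
  (M_HOME, SIG_LOST) → (M_HOME, spin_cw)
  (M_HOME, SIG_OK) → (M_SCAN, lamp_flash)
  (M_HOME, SIG_LOW) → (M_SCAN, arm_extend)
  (M_HOME, SIG_FOUND) → (M_PICK, lamp_flash)  ← event matches
event = SIG_FOUND selects (M_PICK, lamp_flash)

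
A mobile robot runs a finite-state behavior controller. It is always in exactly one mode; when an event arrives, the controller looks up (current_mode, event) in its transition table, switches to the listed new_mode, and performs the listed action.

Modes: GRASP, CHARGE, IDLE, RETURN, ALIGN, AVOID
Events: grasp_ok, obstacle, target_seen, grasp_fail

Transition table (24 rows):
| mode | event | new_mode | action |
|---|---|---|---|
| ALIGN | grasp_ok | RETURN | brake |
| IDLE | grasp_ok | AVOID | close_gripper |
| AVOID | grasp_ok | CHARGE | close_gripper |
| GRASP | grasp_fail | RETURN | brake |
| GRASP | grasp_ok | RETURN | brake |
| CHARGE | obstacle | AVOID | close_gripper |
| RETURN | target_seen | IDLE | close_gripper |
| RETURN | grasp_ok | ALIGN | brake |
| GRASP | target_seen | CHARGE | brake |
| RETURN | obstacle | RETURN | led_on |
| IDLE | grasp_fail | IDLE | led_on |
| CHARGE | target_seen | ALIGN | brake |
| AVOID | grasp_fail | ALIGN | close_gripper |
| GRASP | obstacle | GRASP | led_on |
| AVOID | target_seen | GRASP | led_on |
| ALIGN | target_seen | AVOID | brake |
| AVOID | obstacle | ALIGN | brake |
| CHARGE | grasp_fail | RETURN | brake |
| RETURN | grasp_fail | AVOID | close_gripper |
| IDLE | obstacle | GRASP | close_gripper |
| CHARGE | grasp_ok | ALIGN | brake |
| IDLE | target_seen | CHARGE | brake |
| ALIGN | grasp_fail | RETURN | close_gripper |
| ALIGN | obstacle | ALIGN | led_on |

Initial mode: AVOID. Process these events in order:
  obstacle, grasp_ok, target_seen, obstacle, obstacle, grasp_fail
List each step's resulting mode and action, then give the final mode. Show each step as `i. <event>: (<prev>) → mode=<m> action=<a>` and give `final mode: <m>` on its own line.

1. obstacle: (AVOID) → mode=ALIGN action=brake
2. grasp_ok: (ALIGN) → mode=RETURN action=brake
3. target_seen: (RETURN) → mode=IDLE action=close_gripper
4. obstacle: (IDLE) → mode=GRASP action=close_gripper
5. obstacle: (GRASP) → mode=GRASP action=led_on
6. grasp_fail: (GRASP) → mode=RETURN action=brake

final mode: RETURN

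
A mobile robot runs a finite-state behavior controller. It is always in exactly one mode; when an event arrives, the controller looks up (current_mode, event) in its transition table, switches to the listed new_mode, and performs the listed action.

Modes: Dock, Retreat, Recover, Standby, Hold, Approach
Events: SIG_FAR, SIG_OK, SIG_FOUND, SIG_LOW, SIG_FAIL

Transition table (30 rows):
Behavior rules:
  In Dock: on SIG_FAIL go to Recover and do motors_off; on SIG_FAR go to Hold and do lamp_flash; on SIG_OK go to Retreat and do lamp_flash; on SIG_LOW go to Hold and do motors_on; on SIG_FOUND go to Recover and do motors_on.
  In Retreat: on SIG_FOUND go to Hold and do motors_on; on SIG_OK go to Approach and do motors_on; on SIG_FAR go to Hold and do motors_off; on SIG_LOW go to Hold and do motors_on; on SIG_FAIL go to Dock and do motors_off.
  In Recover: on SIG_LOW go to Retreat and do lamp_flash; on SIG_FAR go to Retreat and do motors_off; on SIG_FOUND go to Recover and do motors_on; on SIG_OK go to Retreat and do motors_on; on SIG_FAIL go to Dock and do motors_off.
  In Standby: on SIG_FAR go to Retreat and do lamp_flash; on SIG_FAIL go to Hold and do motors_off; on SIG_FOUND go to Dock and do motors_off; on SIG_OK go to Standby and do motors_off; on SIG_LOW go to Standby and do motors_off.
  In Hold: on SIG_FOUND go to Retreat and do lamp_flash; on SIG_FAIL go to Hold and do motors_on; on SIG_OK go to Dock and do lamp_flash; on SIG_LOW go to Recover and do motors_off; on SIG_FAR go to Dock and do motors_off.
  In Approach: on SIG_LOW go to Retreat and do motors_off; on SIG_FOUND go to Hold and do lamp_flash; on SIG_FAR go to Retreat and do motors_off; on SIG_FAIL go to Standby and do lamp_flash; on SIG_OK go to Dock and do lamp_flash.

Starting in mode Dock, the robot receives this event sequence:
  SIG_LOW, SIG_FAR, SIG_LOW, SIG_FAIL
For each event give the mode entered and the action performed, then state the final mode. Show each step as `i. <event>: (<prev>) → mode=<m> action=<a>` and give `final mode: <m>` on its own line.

1. SIG_LOW: (Dock) → mode=Hold action=motors_on
2. SIG_FAR: (Hold) → mode=Dock action=motors_off
3. SIG_LOW: (Dock) → mode=Hold action=motors_on
4. SIG_FAIL: (Hold) → mode=Hold action=motors_on

final mode: Hold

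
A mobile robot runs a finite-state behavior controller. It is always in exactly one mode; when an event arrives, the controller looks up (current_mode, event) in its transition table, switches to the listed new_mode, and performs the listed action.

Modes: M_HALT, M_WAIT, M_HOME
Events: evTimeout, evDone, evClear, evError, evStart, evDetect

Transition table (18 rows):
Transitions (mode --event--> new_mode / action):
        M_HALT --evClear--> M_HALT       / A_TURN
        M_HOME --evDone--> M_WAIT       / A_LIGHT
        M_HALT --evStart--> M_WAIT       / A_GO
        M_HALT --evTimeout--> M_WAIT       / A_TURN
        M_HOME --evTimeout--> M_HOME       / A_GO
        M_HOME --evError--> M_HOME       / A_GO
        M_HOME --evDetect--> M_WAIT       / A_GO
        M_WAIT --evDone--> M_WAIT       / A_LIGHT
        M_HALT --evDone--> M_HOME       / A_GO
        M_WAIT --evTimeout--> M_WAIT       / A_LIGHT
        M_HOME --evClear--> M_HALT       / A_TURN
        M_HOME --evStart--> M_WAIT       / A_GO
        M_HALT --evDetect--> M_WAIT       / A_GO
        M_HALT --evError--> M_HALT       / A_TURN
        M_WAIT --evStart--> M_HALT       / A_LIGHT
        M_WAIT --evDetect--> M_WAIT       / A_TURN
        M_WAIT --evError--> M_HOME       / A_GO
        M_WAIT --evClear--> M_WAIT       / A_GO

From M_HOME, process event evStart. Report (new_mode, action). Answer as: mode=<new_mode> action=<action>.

mode=M_WAIT action=A_GO

current mode = M_HOME; filter table to that mode:
  (M_HOME, evDone) → (M_WAIT, A_LIGHT)
  (M_HOME, evTimeout) → (M_HOME, A_GO)
  (M_HOME, evError) → (M_HOME, A_GO)
  (M_HOME, evDetect) → (M_WAIT, A_GO)
  (M_HOME, evClear) → (M_HALT, A_TURN)
  (M_HOME, evStart) → (M_WAIT, A_GO)  ← event matches
event = evStart selects (M_WAIT, A_GO)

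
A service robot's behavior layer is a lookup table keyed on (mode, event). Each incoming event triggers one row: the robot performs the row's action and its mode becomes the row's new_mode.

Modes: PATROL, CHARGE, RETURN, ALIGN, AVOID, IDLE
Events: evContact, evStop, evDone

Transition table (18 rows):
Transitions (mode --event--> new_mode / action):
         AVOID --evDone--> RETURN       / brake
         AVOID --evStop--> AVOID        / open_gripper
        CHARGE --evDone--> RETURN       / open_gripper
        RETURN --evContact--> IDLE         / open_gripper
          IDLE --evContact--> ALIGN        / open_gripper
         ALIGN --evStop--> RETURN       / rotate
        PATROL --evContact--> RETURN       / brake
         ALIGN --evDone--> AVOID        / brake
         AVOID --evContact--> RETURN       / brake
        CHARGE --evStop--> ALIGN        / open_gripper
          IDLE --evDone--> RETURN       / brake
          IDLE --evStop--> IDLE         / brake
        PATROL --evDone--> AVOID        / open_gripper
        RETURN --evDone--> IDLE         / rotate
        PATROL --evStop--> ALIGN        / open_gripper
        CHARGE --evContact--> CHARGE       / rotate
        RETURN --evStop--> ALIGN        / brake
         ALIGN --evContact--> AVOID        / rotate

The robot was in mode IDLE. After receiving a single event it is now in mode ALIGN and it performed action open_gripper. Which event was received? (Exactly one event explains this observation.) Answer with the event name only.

try evContact: (IDLE, evContact) → (ALIGN, open_gripper)  ← matches
try evStop: (IDLE, evStop) → (IDLE, brake)
try evDone: (IDLE, evDone) → (RETURN, brake)

evContact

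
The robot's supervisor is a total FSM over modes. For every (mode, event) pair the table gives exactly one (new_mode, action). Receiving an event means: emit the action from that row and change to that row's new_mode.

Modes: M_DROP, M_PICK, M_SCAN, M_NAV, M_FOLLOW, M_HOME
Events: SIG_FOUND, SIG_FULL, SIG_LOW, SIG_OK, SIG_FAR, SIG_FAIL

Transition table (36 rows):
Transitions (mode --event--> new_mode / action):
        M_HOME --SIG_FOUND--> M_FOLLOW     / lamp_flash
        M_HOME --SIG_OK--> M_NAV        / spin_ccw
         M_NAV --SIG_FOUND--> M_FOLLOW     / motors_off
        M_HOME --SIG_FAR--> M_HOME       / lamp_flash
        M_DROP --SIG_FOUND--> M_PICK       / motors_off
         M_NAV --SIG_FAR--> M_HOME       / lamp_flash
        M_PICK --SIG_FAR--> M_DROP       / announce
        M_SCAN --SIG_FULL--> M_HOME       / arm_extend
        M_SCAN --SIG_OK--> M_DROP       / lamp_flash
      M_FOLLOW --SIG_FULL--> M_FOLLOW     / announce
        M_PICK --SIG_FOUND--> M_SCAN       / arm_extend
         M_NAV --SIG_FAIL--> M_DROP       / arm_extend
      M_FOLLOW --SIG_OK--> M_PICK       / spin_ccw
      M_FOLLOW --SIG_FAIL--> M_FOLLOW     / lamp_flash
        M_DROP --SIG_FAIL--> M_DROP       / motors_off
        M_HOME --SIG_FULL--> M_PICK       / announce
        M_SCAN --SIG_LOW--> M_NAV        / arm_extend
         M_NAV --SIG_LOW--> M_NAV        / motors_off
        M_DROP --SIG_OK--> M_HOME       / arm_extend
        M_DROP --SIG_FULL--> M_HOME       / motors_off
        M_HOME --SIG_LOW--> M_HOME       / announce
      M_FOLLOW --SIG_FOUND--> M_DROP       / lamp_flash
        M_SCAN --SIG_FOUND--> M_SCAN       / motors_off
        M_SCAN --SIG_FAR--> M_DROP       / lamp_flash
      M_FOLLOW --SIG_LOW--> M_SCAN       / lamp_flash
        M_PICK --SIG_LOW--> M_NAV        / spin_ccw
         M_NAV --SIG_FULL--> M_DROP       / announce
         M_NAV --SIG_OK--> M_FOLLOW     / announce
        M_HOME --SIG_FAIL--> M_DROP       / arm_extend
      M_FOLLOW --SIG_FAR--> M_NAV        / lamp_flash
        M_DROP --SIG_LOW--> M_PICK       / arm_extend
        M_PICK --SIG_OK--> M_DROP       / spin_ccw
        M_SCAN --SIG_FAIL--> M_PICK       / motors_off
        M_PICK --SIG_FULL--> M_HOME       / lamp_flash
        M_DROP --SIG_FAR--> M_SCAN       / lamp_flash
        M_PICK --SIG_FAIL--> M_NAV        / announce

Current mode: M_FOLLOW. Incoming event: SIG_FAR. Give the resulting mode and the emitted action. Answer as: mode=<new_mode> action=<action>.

mode=M_NAV action=lamp_flash

current mode = M_FOLLOW; filter table to that mode:
  (M_FOLLOW, SIG_FULL) → (M_FOLLOW, announce)
  (M_FOLLOW, SIG_OK) → (M_PICK, spin_ccw)
  (M_FOLLOW, SIG_FAIL) → (M_FOLLOW, lamp_flash)
  (M_FOLLOW, SIG_FOUND) → (M_DROP, lamp_flash)
  (M_FOLLOW, SIG_LOW) → (M_SCAN, lamp_flash)
  (M_FOLLOW, SIG_FAR) → (M_NAV, lamp_flash)  ← event matches
event = SIG_FAR selects (M_NAV, lamp_flash)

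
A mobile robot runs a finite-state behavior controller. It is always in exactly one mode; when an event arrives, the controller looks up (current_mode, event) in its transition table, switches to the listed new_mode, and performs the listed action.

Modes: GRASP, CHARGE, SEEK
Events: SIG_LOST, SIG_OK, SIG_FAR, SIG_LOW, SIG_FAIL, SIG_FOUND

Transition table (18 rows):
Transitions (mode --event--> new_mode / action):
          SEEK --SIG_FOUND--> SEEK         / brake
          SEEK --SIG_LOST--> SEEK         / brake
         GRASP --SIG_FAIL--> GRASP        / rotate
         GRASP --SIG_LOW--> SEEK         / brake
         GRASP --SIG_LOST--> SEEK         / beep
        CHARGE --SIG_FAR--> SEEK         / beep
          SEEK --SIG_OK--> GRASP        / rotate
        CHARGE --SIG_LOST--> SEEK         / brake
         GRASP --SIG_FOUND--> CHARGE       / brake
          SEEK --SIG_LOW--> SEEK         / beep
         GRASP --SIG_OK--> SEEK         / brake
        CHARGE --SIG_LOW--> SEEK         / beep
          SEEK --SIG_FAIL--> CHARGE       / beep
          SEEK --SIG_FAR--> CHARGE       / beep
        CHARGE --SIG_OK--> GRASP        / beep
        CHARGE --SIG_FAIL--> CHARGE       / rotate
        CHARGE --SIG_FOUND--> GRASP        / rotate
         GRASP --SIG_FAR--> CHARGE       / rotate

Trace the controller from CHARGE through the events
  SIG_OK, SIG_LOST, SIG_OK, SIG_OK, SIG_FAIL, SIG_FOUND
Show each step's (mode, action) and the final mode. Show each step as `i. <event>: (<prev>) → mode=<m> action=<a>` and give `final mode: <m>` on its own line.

1. SIG_OK: (CHARGE) → mode=GRASP action=beep
2. SIG_LOST: (GRASP) → mode=SEEK action=beep
3. SIG_OK: (SEEK) → mode=GRASP action=rotate
4. SIG_OK: (GRASP) → mode=SEEK action=brake
5. SIG_FAIL: (SEEK) → mode=CHARGE action=beep
6. SIG_FOUND: (CHARGE) → mode=GRASP action=rotate

final mode: GRASP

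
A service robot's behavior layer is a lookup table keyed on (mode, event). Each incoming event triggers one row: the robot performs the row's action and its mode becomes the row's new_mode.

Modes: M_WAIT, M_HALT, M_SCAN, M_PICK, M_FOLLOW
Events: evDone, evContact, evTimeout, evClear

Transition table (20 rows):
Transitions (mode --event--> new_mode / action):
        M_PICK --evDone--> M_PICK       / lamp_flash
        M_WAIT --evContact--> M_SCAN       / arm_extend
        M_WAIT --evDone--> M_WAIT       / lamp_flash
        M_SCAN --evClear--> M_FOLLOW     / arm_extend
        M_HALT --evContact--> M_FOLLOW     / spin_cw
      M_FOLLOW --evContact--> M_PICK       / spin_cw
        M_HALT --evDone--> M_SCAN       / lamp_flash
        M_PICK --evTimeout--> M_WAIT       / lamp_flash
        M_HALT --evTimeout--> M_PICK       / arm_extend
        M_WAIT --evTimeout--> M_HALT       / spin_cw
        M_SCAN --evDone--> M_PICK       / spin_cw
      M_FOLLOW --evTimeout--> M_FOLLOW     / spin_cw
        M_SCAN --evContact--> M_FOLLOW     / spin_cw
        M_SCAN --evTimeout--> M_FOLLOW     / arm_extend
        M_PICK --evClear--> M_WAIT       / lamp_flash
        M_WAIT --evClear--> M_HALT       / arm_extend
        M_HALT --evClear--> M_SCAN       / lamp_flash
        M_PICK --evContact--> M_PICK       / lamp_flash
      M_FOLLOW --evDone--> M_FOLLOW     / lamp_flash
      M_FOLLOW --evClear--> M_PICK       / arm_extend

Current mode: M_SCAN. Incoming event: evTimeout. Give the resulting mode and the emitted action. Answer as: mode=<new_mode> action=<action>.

mode=M_FOLLOW action=arm_extend

current mode = M_SCAN; filter table to that mode:
  (M_SCAN, evClear) → (M_FOLLOW, arm_extend)
  (M_SCAN, evDone) → (M_PICK, spin_cw)
  (M_SCAN, evContact) → (M_FOLLOW, spin_cw)
  (M_SCAN, evTimeout) → (M_FOLLOW, arm_extend)  ← event matches
event = evTimeout selects (M_FOLLOW, arm_extend)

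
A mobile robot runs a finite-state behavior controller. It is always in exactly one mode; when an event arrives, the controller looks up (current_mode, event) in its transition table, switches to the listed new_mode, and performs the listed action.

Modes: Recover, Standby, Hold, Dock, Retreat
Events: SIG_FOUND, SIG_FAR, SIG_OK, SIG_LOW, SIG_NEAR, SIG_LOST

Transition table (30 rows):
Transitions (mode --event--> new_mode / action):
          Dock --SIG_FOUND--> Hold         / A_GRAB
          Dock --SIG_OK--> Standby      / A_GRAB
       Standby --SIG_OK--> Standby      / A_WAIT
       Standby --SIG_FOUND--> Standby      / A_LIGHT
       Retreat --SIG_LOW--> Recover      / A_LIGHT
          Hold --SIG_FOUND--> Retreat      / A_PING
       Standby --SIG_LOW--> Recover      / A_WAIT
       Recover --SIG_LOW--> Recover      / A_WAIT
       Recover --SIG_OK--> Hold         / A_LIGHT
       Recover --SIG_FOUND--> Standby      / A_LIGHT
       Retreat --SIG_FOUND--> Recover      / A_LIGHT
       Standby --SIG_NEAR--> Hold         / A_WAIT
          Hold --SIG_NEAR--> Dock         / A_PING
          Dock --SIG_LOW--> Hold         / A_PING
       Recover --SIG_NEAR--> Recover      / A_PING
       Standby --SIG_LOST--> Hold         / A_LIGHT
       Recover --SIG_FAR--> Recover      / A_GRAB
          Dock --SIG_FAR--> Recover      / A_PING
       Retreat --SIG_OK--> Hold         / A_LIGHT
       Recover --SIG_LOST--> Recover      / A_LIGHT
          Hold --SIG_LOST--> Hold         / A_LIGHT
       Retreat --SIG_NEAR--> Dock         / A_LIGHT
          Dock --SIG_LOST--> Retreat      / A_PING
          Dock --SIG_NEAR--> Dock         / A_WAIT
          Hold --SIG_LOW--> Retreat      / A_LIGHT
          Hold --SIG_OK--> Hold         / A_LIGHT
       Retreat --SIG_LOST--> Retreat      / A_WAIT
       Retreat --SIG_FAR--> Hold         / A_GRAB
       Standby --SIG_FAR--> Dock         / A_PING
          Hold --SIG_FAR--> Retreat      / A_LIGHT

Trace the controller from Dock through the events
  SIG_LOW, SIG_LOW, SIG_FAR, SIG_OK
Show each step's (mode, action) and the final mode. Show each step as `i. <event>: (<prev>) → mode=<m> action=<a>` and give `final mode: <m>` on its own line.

final mode: Hold

1. SIG_LOW: (Dock) → mode=Hold action=A_PING
2. SIG_LOW: (Hold) → mode=Retreat action=A_LIGHT
3. SIG_FAR: (Retreat) → mode=Hold action=A_GRAB
4. SIG_OK: (Hold) → mode=Hold action=A_LIGHT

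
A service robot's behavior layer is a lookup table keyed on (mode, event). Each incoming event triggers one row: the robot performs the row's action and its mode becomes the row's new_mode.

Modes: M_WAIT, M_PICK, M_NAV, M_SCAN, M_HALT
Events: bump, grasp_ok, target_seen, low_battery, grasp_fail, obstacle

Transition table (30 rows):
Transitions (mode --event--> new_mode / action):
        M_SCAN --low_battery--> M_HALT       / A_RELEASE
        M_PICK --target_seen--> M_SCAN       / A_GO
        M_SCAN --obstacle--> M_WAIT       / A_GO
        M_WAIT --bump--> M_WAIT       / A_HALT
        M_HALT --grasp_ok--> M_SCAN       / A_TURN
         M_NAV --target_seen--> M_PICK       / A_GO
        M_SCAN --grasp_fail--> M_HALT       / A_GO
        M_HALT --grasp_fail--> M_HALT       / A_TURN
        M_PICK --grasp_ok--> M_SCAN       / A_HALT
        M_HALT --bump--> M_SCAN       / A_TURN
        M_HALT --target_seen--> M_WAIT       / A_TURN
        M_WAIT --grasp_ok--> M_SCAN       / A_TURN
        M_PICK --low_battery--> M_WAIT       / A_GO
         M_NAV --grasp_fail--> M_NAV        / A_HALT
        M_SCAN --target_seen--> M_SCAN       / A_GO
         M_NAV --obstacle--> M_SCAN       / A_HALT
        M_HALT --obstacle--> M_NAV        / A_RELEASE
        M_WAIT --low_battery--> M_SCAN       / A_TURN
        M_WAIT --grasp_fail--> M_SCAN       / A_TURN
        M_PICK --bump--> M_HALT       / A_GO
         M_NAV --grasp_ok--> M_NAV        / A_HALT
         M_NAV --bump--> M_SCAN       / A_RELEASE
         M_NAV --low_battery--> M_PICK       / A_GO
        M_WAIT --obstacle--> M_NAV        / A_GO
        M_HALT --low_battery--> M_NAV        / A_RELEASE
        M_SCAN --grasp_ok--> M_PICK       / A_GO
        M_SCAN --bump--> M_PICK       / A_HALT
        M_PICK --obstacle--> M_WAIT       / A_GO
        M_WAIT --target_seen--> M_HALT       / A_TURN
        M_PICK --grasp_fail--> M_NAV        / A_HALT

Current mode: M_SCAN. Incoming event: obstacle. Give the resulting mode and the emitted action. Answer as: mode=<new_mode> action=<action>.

current mode = M_SCAN; filter table to that mode:
  (M_SCAN, low_battery) → (M_HALT, A_RELEASE)
  (M_SCAN, obstacle) → (M_WAIT, A_GO)  ← event matches
  (M_SCAN, grasp_fail) → (M_HALT, A_GO)
  (M_SCAN, target_seen) → (M_SCAN, A_GO)
  (M_SCAN, grasp_ok) → (M_PICK, A_GO)
  (M_SCAN, bump) → (M_PICK, A_HALT)
event = obstacle selects (M_WAIT, A_GO)

mode=M_WAIT action=A_GO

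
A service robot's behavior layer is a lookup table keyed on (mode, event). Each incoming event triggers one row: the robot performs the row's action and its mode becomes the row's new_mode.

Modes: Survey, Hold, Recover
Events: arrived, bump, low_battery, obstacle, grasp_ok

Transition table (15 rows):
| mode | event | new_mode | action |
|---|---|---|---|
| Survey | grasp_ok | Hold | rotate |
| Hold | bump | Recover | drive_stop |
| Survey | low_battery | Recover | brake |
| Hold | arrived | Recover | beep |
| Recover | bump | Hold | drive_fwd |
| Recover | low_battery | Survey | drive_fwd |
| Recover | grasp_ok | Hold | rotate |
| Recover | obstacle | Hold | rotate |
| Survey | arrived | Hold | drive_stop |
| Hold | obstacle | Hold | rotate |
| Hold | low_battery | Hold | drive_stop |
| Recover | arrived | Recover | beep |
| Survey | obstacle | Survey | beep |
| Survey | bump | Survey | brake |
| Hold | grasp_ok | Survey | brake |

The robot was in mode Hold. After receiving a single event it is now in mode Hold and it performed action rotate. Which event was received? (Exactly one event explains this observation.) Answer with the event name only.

try arrived: (Hold, arrived) → (Recover, beep)
try bump: (Hold, bump) → (Recover, drive_stop)
try low_battery: (Hold, low_battery) → (Hold, drive_stop)
try obstacle: (Hold, obstacle) → (Hold, rotate)  ← matches
try grasp_ok: (Hold, grasp_ok) → (Survey, brake)

obstacle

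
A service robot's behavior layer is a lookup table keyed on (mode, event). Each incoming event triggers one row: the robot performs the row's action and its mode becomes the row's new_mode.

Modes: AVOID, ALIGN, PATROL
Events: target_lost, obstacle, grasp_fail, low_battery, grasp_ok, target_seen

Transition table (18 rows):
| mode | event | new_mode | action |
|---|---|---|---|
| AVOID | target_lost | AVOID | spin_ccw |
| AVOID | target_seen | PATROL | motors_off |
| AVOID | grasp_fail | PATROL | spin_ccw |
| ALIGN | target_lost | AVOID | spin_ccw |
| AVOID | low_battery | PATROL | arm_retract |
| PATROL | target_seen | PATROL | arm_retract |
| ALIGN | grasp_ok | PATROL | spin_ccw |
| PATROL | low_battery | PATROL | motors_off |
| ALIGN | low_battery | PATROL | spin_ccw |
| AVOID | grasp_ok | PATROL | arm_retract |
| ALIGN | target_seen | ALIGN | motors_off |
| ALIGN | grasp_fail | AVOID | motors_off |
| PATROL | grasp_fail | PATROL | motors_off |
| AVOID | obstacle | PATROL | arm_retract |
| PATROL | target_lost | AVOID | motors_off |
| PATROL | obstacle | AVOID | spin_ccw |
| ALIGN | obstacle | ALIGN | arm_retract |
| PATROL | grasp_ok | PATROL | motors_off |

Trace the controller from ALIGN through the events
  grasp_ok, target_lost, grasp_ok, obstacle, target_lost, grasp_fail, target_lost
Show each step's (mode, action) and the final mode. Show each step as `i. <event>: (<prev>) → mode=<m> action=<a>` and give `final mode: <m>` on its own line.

final mode: AVOID

1. grasp_ok: (ALIGN) → mode=PATROL action=spin_ccw
2. target_lost: (PATROL) → mode=AVOID action=motors_off
3. grasp_ok: (AVOID) → mode=PATROL action=arm_retract
4. obstacle: (PATROL) → mode=AVOID action=spin_ccw
5. target_lost: (AVOID) → mode=AVOID action=spin_ccw
6. grasp_fail: (AVOID) → mode=PATROL action=spin_ccw
7. target_lost: (PATROL) → mode=AVOID action=motors_off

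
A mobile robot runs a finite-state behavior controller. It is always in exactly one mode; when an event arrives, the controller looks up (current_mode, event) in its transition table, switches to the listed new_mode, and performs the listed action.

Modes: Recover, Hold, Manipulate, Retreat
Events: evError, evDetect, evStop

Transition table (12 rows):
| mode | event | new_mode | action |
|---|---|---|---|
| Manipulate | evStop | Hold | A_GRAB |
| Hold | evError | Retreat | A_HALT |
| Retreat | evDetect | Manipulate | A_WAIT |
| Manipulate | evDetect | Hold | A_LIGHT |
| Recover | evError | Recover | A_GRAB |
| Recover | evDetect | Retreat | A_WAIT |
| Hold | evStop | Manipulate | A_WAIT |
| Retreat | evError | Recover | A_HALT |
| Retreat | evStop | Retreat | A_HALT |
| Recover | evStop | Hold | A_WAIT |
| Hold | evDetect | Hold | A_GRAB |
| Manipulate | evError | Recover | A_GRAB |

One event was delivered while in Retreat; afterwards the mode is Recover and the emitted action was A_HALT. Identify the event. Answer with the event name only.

try evError: (Retreat, evError) → (Recover, A_HALT)  ← matches
try evDetect: (Retreat, evDetect) → (Manipulate, A_WAIT)
try evStop: (Retreat, evStop) → (Retreat, A_HALT)

evError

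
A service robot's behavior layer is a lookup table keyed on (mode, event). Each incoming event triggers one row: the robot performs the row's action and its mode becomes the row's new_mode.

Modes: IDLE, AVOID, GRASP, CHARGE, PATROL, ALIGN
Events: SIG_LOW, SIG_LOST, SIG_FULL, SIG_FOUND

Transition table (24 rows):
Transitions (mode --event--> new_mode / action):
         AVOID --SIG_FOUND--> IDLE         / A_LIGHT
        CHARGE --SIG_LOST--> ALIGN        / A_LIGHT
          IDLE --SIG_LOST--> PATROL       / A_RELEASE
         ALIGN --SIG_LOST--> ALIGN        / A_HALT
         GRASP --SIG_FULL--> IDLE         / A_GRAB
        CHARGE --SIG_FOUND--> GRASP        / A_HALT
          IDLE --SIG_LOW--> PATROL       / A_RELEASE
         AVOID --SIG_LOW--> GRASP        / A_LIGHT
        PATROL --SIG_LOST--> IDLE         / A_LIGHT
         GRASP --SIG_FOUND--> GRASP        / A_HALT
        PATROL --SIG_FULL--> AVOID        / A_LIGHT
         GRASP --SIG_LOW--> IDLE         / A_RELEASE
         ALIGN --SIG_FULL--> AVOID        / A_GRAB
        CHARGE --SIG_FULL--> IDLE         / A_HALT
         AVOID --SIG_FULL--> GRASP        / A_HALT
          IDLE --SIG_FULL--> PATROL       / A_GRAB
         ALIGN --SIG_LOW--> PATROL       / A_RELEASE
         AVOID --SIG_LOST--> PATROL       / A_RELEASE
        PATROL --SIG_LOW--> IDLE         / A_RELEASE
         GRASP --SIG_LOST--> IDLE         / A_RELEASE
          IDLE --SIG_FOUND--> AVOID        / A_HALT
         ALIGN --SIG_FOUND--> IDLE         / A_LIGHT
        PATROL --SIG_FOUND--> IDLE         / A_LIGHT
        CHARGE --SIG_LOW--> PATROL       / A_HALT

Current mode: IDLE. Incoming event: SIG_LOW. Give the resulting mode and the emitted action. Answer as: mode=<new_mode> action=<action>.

current mode = IDLE; filter table to that mode:
  (IDLE, SIG_LOST) → (PATROL, A_RELEASE)
  (IDLE, SIG_LOW) → (PATROL, A_RELEASE)  ← event matches
  (IDLE, SIG_FULL) → (PATROL, A_GRAB)
  (IDLE, SIG_FOUND) → (AVOID, A_HALT)
event = SIG_LOW selects (PATROL, A_RELEASE)

mode=PATROL action=A_RELEASE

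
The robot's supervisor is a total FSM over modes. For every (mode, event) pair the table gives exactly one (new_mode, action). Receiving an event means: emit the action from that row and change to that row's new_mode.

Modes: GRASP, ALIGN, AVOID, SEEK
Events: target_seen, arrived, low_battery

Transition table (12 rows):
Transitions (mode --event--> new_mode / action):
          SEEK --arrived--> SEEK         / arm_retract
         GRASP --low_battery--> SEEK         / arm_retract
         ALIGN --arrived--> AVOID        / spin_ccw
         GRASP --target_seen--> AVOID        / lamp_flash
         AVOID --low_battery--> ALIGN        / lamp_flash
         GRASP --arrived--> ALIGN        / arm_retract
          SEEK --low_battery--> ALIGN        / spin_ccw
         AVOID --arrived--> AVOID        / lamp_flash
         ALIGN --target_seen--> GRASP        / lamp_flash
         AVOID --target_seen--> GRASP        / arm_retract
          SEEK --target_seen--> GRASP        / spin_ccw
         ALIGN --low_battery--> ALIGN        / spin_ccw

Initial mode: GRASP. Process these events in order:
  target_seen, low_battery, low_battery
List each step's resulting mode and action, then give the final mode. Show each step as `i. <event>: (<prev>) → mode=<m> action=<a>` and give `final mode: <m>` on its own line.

1. target_seen: (GRASP) → mode=AVOID action=lamp_flash
2. low_battery: (AVOID) → mode=ALIGN action=lamp_flash
3. low_battery: (ALIGN) → mode=ALIGN action=spin_ccw

final mode: ALIGN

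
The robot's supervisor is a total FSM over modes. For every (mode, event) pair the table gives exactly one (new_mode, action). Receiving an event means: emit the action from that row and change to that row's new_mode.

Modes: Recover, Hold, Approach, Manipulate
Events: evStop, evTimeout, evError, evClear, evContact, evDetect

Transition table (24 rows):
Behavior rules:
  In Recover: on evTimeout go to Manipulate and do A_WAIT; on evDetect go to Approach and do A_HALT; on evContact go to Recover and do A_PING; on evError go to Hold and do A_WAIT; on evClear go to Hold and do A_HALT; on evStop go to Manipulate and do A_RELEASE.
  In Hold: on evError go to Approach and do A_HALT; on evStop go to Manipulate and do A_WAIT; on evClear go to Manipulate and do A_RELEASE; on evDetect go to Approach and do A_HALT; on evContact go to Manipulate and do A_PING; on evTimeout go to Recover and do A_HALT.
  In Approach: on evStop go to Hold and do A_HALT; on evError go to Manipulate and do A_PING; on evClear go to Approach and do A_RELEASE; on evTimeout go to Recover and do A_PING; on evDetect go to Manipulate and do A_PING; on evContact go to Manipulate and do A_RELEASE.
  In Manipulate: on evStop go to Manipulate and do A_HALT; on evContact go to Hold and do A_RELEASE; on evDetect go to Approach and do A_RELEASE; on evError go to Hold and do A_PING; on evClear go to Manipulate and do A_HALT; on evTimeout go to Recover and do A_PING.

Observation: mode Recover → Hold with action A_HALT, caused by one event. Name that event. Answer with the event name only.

try evStop: (Recover, evStop) → (Manipulate, A_RELEASE)
try evTimeout: (Recover, evTimeout) → (Manipulate, A_WAIT)
try evError: (Recover, evError) → (Hold, A_WAIT)
try evClear: (Recover, evClear) → (Hold, A_HALT)  ← matches
try evContact: (Recover, evContact) → (Recover, A_PING)
try evDetect: (Recover, evDetect) → (Approach, A_HALT)

evClear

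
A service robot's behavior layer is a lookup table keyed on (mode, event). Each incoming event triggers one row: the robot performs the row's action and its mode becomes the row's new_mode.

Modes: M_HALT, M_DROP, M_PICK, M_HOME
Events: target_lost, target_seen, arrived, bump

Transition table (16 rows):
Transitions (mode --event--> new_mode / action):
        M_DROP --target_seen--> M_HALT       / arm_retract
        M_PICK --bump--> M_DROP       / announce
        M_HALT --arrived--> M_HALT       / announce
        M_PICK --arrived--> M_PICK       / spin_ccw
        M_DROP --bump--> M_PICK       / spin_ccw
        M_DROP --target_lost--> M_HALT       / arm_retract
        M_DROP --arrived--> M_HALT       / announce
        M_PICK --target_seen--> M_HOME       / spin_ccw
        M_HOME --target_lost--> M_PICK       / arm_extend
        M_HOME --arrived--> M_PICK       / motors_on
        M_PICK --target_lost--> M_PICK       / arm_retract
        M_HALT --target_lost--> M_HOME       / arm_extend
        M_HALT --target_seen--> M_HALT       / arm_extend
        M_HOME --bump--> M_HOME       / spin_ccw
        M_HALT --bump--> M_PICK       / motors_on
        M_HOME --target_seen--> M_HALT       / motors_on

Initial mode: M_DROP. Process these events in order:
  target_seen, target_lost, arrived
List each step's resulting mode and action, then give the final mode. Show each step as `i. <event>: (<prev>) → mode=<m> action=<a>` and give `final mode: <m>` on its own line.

final mode: M_PICK

1. target_seen: (M_DROP) → mode=M_HALT action=arm_retract
2. target_lost: (M_HALT) → mode=M_HOME action=arm_extend
3. arrived: (M_HOME) → mode=M_PICK action=motors_on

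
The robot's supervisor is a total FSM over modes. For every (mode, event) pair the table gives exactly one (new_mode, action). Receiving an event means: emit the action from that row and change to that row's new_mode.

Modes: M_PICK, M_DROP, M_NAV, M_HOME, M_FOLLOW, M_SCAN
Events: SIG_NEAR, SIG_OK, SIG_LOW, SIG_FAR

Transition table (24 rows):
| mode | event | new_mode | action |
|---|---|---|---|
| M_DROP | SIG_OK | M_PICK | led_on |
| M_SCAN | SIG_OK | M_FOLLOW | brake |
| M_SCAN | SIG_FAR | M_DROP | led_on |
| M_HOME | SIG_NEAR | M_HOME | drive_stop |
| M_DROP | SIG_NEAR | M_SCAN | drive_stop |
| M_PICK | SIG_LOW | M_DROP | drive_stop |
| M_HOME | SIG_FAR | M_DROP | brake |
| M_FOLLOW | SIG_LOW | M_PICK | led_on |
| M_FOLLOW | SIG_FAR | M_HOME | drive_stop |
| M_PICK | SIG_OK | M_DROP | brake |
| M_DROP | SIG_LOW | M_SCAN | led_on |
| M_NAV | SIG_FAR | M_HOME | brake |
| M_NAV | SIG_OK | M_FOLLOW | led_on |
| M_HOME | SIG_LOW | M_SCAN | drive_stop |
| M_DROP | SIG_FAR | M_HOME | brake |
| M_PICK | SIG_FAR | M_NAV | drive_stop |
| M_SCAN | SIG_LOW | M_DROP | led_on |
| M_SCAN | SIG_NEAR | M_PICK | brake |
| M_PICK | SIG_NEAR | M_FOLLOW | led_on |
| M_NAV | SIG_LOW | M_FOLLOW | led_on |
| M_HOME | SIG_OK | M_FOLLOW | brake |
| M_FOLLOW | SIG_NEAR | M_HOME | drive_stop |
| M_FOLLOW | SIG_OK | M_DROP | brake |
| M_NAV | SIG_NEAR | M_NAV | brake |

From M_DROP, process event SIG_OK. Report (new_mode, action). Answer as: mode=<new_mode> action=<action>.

current mode = M_DROP; filter table to that mode:
  (M_DROP, SIG_OK) → (M_PICK, led_on)  ← event matches
  (M_DROP, SIG_NEAR) → (M_SCAN, drive_stop)
  (M_DROP, SIG_LOW) → (M_SCAN, led_on)
  (M_DROP, SIG_FAR) → (M_HOME, brake)
event = SIG_OK selects (M_PICK, led_on)

mode=M_PICK action=led_on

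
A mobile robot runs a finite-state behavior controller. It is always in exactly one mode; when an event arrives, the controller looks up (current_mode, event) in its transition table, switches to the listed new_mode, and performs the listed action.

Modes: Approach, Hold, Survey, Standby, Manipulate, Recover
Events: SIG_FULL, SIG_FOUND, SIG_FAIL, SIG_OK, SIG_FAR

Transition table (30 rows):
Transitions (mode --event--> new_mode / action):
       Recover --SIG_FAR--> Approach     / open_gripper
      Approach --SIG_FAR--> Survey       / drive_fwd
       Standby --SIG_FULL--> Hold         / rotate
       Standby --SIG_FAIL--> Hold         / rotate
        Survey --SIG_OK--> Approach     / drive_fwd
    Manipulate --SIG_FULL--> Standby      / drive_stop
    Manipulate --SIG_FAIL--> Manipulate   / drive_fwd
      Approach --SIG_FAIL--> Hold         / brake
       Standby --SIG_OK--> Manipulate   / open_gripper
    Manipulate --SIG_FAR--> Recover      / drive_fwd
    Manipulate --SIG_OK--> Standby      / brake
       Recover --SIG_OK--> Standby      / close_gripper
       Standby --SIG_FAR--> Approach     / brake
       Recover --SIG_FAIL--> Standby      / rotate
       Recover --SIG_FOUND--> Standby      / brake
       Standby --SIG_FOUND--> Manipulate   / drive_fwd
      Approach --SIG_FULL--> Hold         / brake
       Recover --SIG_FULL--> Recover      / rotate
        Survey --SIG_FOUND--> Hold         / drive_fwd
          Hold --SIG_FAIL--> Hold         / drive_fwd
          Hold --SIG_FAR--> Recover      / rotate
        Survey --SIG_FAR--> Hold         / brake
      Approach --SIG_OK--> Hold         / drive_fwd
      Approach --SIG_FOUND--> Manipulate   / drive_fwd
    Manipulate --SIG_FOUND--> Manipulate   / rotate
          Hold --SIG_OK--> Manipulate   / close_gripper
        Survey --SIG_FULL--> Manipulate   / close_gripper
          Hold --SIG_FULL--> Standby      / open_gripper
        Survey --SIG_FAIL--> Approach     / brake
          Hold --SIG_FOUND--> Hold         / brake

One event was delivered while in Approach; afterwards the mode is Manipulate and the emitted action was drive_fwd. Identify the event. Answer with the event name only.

try SIG_FULL: (Approach, SIG_FULL) → (Hold, brake)
try SIG_FOUND: (Approach, SIG_FOUND) → (Manipulate, drive_fwd)  ← matches
try SIG_FAIL: (Approach, SIG_FAIL) → (Hold, brake)
try SIG_OK: (Approach, SIG_OK) → (Hold, drive_fwd)
try SIG_FAR: (Approach, SIG_FAR) → (Survey, drive_fwd)

SIG_FOUND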